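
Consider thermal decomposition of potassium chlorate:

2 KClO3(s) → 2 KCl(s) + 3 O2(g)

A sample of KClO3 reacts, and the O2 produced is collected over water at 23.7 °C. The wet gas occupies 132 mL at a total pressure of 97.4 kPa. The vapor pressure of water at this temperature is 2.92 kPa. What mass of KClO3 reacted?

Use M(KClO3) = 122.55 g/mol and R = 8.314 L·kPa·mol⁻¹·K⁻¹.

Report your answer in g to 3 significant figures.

P(O2) = 97.4 − 2.92 = 94.48 kPa
n(O2) = PV/RT = (94.48 × 0.1320) / (8.314 × 296.85) = 0.005053 mol
n(KClO3) = (2/3) × 0.005053 = 0.003369 mol
m(KClO3) = 0.003369 × 122.55 = 0.4129 g

0.413 g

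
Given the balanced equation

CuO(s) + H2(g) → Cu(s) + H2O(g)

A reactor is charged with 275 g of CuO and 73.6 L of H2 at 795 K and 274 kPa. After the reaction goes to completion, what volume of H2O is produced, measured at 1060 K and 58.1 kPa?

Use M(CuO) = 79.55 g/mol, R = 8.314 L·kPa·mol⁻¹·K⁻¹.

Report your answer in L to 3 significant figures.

463 L

n(CuO) = 275 / 79.55 = 3.457 mol
n(H2) = PV/RT = (274 × 73.6) / (8.314 × 795) = 3.051 mol
For 3.457 mol CuO, stoichiometry requires (1/1) × 3.457 = 3.457 mol H2; 3.051 mol is available, so H2 is limiting.
n(H2O) = (1/1) × 3.051 = 3.051 mol
V(H2O) = nRT/P = 3.051 × 8.314 × 1060 / 58.1 = 462.8 L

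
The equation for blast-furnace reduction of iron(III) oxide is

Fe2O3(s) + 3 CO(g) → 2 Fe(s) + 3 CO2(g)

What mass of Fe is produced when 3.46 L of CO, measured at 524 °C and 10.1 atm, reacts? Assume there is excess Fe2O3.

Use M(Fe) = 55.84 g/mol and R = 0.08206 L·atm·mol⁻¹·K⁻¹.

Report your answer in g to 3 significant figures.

n(CO) = PV/RT = (10.1 × 3.46) / (0.08206 × 797.15) = 0.5342 mol
n(Fe) = (2/3) × 0.5342 = 0.3561 mol
m(Fe) = 0.3561 × 55.84 = 19.88 g

19.9 g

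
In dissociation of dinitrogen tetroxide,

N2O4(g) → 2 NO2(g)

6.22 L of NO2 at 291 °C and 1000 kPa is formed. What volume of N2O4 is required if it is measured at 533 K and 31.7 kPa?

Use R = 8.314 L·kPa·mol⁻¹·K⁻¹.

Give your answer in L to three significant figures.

n(NO2) = PV/RT = (1000 × 6.22) / (8.314 × 564.15) = 1.326 mol
n(N2O4) = (1/2) × 1.326 = 0.6630 mol
V = nRT/P = 0.6630 × 8.314 × 533 / 31.7 = 92.68 L

92.7 L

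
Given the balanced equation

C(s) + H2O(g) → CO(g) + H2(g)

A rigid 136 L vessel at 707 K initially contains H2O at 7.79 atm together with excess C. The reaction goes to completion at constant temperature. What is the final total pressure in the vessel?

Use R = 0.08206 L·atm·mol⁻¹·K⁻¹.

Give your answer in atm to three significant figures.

15.6 atm

Since T and V are fixed, P_final/P_initial = n_final/n_initial = 2/1.
P_final = (2/1) × 7.79 = 15.58 atm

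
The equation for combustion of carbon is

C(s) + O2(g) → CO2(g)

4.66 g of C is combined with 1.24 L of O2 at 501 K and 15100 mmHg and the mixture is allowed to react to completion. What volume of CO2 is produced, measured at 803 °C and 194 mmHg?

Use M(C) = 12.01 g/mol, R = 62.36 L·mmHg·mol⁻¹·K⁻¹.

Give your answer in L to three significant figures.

n(C) = 4.66 / 12.01 = 0.3880 mol
n(O2) = PV/RT = (15100 × 1.24) / (62.36 × 501) = 0.5993 mol
For 0.3880 mol C, stoichiometry requires (1/1) × 0.3880 = 0.3880 mol O2; 0.5993 mol is available, so C is limiting.
n(CO2) = (1/1) × 0.3880 = 0.3880 mol
V(CO2) = nRT/P = 0.3880 × 62.36 × 1076.15 / 194 = 134.2 L

134 L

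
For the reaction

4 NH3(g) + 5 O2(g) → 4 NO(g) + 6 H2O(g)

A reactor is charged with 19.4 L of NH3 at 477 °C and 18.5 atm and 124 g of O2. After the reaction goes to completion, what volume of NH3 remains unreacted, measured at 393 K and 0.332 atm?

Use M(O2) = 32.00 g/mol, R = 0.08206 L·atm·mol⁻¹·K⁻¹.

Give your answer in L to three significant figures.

265 L

n(NH3) = PV/RT = (18.5 × 19.4) / (0.08206 × 750.15) = 5.830 mol
n(O2) = 124 / 32.00 = 3.875 mol
For 5.830 mol NH3, stoichiometry requires (5/4) × 5.830 = 7.287 mol O2; 3.875 mol is available, so O2 is limiting.
n(NH3) consumed = (4/5) × 3.875 = 3.100 mol; remaining = 5.830 − 3.100 = 2.730 mol
V(NH3) = nRT/P = 2.730 × 0.08206 × 393 / 0.332 = 265.2 L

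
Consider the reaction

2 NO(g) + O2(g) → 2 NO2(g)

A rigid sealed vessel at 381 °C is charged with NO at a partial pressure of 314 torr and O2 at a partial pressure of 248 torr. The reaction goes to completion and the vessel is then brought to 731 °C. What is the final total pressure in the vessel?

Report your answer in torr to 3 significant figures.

With V and T fixed, P_i ∝ n_i, so the mole ratios apply directly to partial pressures at 381 °C.
P(O2) required for 314 torr of NO = (1/2) × 314 = 157.0 torr; available 248 torr, so NO is limiting.
P(O2) remaining = 248 − (1/2) × 314 = 91.00 torr
P(gaseous products) = (2)/2 × 314 = 314.0 torr
P_total at 381 °C = 91.00 + 314.0 = 405.0 torr
Scaling to 731 °C: P = 405.0 × 1004.15/654.15 = 621.7 torr

622 torr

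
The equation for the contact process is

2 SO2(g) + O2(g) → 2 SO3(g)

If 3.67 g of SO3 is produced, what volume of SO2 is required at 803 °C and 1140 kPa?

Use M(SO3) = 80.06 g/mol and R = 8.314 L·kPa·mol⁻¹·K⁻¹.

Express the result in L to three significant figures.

n(SO3) = 3.670 / 80.06 = 0.04584 mol
n(SO2) = (2/2) × 0.04584 = 0.04584 mol
V = nRT/P = 0.04584 × 8.314 × 1076.15 / 1140 = 0.3598 L

0.360 L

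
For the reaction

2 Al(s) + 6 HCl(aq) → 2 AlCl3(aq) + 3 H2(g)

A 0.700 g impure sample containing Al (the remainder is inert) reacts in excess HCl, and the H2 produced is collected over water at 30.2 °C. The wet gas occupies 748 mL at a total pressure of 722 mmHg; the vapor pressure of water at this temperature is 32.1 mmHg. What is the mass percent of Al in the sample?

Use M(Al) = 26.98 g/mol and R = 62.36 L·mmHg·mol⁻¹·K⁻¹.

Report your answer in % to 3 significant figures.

P(H2) = 722 − 32.1 = 689.9 mmHg
n(H2) = PV/RT = (689.9 × 0.7480) / (62.36 × 303.35) = 0.02728 mol
n(Al) = (2/3) × 0.02728 = 0.01819 mol
m(Al) = 0.01819 × 26.98 = 0.4908 g
%Al = 0.4908 / 0.700 × 100 = 70.11%

70.1 %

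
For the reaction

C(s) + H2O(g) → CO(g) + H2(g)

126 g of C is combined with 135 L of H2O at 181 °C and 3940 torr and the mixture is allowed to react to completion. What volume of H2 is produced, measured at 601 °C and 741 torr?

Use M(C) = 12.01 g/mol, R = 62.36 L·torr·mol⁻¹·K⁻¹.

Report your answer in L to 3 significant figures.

772 L

n(C) = 126 / 12.01 = 10.49 mol
n(H2O) = PV/RT = (3940 × 135) / (62.36 × 454.15) = 18.78 mol
For 10.49 mol C, stoichiometry requires (1/1) × 10.49 = 10.49 mol H2O; 18.78 mol is available, so C is limiting.
n(H2) = (1/1) × 10.49 = 10.49 mol
V(H2) = nRT/P = 10.49 × 62.36 × 874.15 / 741 = 771.7 L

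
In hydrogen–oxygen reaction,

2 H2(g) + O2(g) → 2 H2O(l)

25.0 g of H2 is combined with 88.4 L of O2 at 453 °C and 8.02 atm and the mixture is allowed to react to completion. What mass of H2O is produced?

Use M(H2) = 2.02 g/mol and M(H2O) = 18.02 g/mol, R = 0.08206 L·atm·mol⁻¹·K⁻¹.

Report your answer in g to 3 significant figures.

223 g

n(H2) = 25.0 / 2.02 = 12.38 mol
n(O2) = PV/RT = (8.02 × 88.4) / (0.08206 × 726.15) = 11.90 mol
For 12.38 mol H2, stoichiometry requires (1/2) × 12.38 = 6.190 mol O2; 11.90 mol is available, so H2 is limiting.
n(H2O) = (2/2) × 12.38 = 12.38 mol
m(H2O) = 12.38 × 18.02 = 223.1 g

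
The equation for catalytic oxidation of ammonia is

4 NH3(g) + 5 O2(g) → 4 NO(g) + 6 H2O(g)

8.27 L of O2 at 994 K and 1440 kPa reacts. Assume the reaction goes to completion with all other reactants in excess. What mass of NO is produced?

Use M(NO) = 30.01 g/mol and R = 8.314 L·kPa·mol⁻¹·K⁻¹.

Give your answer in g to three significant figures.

34.6 g

n(O2) = PV/RT = (1440 × 8.27) / (8.314 × 994) = 1.441 mol
n(NO) = (4/5) × 1.441 = 1.153 mol
m(NO) = 1.153 × 30.01 = 34.60 g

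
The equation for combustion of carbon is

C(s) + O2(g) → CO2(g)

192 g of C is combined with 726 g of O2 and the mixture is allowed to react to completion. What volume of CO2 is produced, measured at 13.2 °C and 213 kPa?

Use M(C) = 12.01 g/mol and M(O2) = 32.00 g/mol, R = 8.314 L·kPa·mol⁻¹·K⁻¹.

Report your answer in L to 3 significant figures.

n(C) = 192 / 12.01 = 15.99 mol
n(O2) = 726 / 32.00 = 22.69 mol
For 15.99 mol C, stoichiometry requires (1/1) × 15.99 = 15.99 mol O2; 22.69 mol is available, so C is limiting.
n(CO2) = (1/1) × 15.99 = 15.99 mol
V(CO2) = nRT/P = 15.99 × 8.314 × 286.35 / 213 = 178.7 L

179 L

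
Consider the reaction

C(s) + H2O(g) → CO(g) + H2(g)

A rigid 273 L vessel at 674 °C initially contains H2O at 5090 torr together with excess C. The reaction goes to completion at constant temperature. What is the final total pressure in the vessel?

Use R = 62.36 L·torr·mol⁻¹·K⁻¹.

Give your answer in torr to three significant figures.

Rigid vessel, constant T ⇒ P scales with total gas moles (1 → 2).
P_final = (2/1) × 5090 = 10180 torr

10200 torr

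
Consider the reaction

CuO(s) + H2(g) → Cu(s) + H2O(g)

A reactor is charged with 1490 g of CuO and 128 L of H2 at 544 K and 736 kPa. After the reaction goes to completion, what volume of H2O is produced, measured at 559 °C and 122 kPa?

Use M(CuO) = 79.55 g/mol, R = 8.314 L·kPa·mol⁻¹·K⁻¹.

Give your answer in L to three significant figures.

n(CuO) = 1490 / 79.55 = 18.73 mol
n(H2) = PV/RT = (736 × 128) / (8.314 × 544) = 20.83 mol
For 18.73 mol CuO, stoichiometry requires (1/1) × 18.73 = 18.73 mol H2; 20.83 mol is available, so CuO is limiting.
n(H2O) = (1/1) × 18.73 = 18.73 mol
V(H2O) = nRT/P = 18.73 × 8.314 × 832.15 / 122 = 1062 L

1060 L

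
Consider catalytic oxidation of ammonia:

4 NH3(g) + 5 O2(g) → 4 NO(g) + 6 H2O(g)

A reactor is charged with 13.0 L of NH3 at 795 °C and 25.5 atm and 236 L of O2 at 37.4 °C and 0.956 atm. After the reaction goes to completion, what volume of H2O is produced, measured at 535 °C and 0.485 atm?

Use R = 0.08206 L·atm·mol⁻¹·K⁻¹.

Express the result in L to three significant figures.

n(NH3) = PV/RT = (25.5 × 13.0) / (0.08206 × 1068.15) = 3.782 mol
n(O2) = PV/RT = (0.956 × 236) / (0.08206 × 310.55) = 8.853 mol
For 3.782 mol NH3, stoichiometry requires (5/4) × 3.782 = 4.728 mol O2; 8.853 mol is available, so NH3 is limiting.
n(H2O) = (6/4) × 3.782 = 5.673 mol
V(H2O) = nRT/P = 5.673 × 0.08206 × 808.15 / 0.485 = 775.7 L

776 L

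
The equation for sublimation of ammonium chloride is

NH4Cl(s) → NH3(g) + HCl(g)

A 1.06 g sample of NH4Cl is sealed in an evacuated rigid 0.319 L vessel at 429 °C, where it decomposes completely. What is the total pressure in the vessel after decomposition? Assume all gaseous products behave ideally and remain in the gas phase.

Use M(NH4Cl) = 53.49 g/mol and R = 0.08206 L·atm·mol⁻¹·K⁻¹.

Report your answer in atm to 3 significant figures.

7.16 atm

n(NH4Cl) = 1.06 / 53.49 = 0.01982 mol
n(gas produced) = (2/1) × 0.01982 = 0.03964 mol
P = nRT/V = 0.03964 × 0.08206 × 702.15 / 0.319 = 7.160 atm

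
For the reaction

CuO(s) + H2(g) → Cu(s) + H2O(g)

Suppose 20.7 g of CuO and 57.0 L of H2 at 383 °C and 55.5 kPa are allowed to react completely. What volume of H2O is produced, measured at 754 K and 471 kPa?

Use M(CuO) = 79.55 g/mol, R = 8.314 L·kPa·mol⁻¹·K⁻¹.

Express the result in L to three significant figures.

n(CuO) = 20.7 / 79.55 = 0.2602 mol
n(H2) = PV/RT = (55.5 × 57.0) / (8.314 × 656.15) = 0.5799 mol
For 0.2602 mol CuO, stoichiometry requires (1/1) × 0.2602 = 0.2602 mol H2; 0.5799 mol is available, so CuO is limiting.
n(H2O) = (1/1) × 0.2602 = 0.2602 mol
V(H2O) = nRT/P = 0.2602 × 8.314 × 754 / 471 = 3.463 L

3.46 L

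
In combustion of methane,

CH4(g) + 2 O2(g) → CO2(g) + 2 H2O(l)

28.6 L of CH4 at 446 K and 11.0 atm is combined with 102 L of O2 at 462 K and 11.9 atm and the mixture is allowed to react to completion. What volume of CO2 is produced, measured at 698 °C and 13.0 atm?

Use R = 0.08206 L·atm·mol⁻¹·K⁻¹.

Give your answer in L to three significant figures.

n(CH4) = PV/RT = (11.0 × 28.6) / (0.08206 × 446) = 8.596 mol
n(O2) = PV/RT = (11.9 × 102) / (0.08206 × 462) = 32.02 mol
For 8.596 mol CH4, stoichiometry requires (2/1) × 8.596 = 17.19 mol O2; 32.02 mol is available, so CH4 is limiting.
n(CO2) = (1/1) × 8.596 = 8.596 mol
V(CO2) = nRT/P = 8.596 × 0.08206 × 971.15 / 13.0 = 52.70 L

52.7 L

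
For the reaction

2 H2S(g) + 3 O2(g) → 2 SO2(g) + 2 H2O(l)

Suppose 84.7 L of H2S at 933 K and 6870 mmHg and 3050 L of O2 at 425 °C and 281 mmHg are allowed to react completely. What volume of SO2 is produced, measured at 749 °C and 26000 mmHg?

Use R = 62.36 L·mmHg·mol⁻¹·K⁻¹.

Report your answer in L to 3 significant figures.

24.5 L

n(H2S) = PV/RT = (6870 × 84.7) / (62.36 × 933) = 10.00 mol
n(O2) = PV/RT = (281 × 3050) / (62.36 × 698.15) = 19.69 mol
For 10.00 mol H2S, stoichiometry requires (3/2) × 10.00 = 15.00 mol O2; 19.69 mol is available, so H2S is limiting.
n(SO2) = (2/2) × 10.00 = 10.00 mol
V(SO2) = nRT/P = 10.00 × 62.36 × 1022.15 / 26000 = 24.52 L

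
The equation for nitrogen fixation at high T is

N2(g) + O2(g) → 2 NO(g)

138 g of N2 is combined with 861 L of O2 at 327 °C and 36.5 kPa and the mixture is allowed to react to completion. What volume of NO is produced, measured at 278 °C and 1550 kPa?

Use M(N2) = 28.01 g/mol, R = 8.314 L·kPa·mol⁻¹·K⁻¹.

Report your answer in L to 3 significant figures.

29.1 L

n(N2) = 138 / 28.01 = 4.927 mol
n(O2) = PV/RT = (36.5 × 861) / (8.314 × 600.15) = 6.298 mol
For 4.927 mol N2, stoichiometry requires (1/1) × 4.927 = 4.927 mol O2; 6.298 mol is available, so N2 is limiting.
n(NO) = (2/1) × 4.927 = 9.854 mol
V(NO) = nRT/P = 9.854 × 8.314 × 551.15 / 1550 = 29.13 L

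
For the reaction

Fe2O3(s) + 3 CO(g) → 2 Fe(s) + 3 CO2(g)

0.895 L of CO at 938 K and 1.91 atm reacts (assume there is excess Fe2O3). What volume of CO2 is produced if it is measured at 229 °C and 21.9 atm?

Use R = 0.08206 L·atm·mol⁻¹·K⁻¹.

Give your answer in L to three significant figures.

0.0418 L

n(CO) = PV/RT = (1.91 × 0.895) / (0.08206 × 938) = 0.02221 mol
n(CO2) = (3/3) × 0.02221 = 0.02221 mol
V = nRT/P = 0.02221 × 0.08206 × 502.15 / 21.9 = 0.04179 L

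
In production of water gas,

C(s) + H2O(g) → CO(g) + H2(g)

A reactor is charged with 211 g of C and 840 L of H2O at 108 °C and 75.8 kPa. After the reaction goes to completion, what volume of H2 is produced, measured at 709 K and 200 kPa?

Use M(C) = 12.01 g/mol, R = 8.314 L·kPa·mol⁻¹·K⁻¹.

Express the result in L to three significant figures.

n(C) = 211 / 12.01 = 17.57 mol
n(H2O) = PV/RT = (75.8 × 840) / (8.314 × 381.15) = 20.09 mol
For 17.57 mol C, stoichiometry requires (1/1) × 17.57 = 17.57 mol H2O; 20.09 mol is available, so C is limiting.
n(H2) = (1/1) × 17.57 = 17.57 mol
V(H2) = nRT/P = 17.57 × 8.314 × 709 / 200 = 517.8 L

518 L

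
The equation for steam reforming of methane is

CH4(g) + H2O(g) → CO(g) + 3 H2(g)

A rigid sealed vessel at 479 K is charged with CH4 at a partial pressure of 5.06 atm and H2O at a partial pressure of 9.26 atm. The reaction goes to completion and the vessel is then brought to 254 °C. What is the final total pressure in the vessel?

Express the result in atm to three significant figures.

26.9 atm

Because the vessel is rigid and T is held at 479 K, work the stoichiometry in partial pressures (P_i = n_iRT/V).
P(H2O) required for 5.06 atm of CH4 = (1/1) × 5.06 = 5.060 atm; available 9.26 atm, so CH4 is limiting.
P(H2O) remaining = 9.26 − (1/1) × 5.06 = 4.200 atm
P(gaseous products) = (1+3)/1 × 5.06 = 20.24 atm
P_total at 479 K = 4.200 + 20.24 = 24.44 atm
Scaling to 254 °C: P = 24.44 × 527.15/479 = 26.90 atm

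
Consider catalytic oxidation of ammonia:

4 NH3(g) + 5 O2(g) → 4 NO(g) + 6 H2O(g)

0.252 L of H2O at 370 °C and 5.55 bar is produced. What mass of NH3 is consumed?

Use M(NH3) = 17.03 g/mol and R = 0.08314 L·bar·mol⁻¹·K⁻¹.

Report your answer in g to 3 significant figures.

n(H2O) = PV/RT = (5.55 × 0.252) / (0.08314 × 643.15) = 0.02616 mol
n(NH3) = (4/6) × 0.02616 = 0.01744 mol
m(NH3) = 0.01744 × 17.03 = 0.2970 g

0.297 g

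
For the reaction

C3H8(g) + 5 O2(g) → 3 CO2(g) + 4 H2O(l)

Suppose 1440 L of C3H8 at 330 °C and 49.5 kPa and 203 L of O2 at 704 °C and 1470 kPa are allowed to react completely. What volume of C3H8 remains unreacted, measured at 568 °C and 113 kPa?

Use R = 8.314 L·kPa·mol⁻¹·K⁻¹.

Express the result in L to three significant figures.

425 L

n(C3H8) = PV/RT = (49.5 × 1440) / (8.314 × 603.15) = 14.21 mol
n(O2) = PV/RT = (1470 × 203) / (8.314 × 977.15) = 36.73 mol
For 14.21 mol C3H8, stoichiometry requires (5/1) × 14.21 = 71.05 mol O2; 36.73 mol is available, so O2 is limiting.
n(C3H8) consumed = (1/5) × 36.73 = 7.346 mol; remaining = 14.21 − 7.346 = 6.864 mol
V(C3H8) = nRT/P = 6.864 × 8.314 × 841.15 / 113 = 424.8 L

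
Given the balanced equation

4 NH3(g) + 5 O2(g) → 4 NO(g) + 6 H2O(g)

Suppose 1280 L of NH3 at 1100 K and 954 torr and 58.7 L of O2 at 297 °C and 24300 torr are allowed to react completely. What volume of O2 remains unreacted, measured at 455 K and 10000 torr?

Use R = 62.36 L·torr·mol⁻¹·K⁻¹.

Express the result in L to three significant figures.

50.7 L

n(NH3) = PV/RT = (954 × 1280) / (62.36 × 1100) = 17.80 mol
n(O2) = PV/RT = (24300 × 58.7) / (62.36 × 570.15) = 40.12 mol
For 17.80 mol NH3, stoichiometry requires (5/4) × 17.80 = 22.25 mol O2; 40.12 mol is available, so NH3 is limiting.
n(O2) consumed = (5/4) × 17.80 = 22.25 mol; remaining = 40.12 − 22.25 = 17.87 mol
V(O2) = nRT/P = 17.87 × 62.36 × 455 / 10000 = 50.70 L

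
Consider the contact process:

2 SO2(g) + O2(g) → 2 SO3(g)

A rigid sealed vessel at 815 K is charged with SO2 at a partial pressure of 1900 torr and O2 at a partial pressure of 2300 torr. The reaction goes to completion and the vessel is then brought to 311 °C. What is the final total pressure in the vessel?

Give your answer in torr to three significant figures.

Because the vessel is rigid and T is held at 815 K, work the stoichiometry in partial pressures (P_i = n_iRT/V).
P(O2) required for 1900 torr of SO2 = (1/2) × 1900 = 950.0 torr; available 2300 torr, so SO2 is limiting.
P(O2) remaining = 2300 − (1/2) × 1900 = 1350 torr
P(gaseous products) = (2)/2 × 1900 = 1900 torr
P_total at 815 K = 1350 + 1900 = 3250 torr
Scaling to 311 °C: P = 3250 × 584.15/815 = 2329 torr

2330 torr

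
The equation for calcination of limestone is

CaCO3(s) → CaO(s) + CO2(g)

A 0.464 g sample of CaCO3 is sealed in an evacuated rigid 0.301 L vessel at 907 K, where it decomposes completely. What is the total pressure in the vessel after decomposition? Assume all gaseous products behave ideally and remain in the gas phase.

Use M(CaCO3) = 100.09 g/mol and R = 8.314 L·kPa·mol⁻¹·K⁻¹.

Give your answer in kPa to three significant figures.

116 kPa

n(CaCO3) = 0.464 / 100.09 = 0.004636 mol
n(gas produced) = (1/1) × 0.004636 = 0.004636 mol
P = nRT/V = 0.004636 × 8.314 × 907 / 0.301 = 116.1 kPa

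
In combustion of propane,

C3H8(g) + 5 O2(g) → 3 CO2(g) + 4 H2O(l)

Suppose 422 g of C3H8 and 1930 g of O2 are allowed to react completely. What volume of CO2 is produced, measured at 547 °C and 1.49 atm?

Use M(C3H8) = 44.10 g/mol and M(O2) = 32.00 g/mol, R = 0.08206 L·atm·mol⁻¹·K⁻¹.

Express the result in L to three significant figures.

1300 L

n(C3H8) = 422 / 44.10 = 9.569 mol
n(O2) = 1930 / 32.00 = 60.31 mol
For 9.569 mol C3H8, stoichiometry requires (5/1) × 9.569 = 47.85 mol O2; 60.31 mol is available, so C3H8 is limiting.
n(CO2) = (3/1) × 9.569 = 28.71 mol
V(CO2) = nRT/P = 28.71 × 0.08206 × 820.15 / 1.49 = 1297 L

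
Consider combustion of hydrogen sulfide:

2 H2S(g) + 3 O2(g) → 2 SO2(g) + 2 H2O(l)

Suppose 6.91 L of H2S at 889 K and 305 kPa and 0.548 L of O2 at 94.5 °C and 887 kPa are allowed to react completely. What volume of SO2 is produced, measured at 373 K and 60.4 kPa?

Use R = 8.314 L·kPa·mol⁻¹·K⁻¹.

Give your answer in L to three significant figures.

n(H2S) = PV/RT = (305 × 6.91) / (8.314 × 889) = 0.2851 mol
n(O2) = PV/RT = (887 × 0.548) / (8.314 × 367.65) = 0.1590 mol
For 0.2851 mol H2S, stoichiometry requires (3/2) × 0.2851 = 0.4277 mol O2; 0.1590 mol is available, so O2 is limiting.
n(SO2) = (2/3) × 0.1590 = 0.1060 mol
V(SO2) = nRT/P = 0.1060 × 8.314 × 373 / 60.4 = 5.442 L

5.44 L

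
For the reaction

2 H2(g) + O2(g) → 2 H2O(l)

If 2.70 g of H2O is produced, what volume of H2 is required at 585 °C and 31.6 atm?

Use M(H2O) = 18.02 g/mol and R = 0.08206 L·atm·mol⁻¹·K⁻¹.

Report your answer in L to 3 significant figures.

0.334 L

n(H2O) = 2.700 / 18.02 = 0.1498 mol
n(H2) = (2/2) × 0.1498 = 0.1498 mol
V = nRT/P = 0.1498 × 0.08206 × 858.15 / 31.6 = 0.3338 L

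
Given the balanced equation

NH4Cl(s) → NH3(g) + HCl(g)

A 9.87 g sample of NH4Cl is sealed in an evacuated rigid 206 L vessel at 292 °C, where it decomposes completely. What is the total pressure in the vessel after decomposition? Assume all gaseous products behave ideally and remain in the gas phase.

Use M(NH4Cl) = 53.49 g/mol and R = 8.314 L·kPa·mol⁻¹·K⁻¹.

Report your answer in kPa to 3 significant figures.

8.42 kPa

n(NH4Cl) = 9.87 / 53.49 = 0.1845 mol
n(gas produced) = (2/1) × 0.1845 = 0.3690 mol
P = nRT/V = 0.3690 × 8.314 × 565.15 / 206 = 8.417 kPa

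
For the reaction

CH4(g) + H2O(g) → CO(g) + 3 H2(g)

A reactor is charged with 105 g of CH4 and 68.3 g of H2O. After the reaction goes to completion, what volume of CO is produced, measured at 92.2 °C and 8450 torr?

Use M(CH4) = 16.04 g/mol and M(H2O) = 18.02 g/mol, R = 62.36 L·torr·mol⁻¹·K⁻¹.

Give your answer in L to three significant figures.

n(CH4) = 105 / 16.04 = 6.546 mol
n(H2O) = 68.3 / 18.02 = 3.790 mol
For 6.546 mol CH4, stoichiometry requires (1/1) × 6.546 = 6.546 mol H2O; 3.790 mol is available, so H2O is limiting.
n(CO) = (1/1) × 3.790 = 3.790 mol
V(CO) = nRT/P = 3.790 × 62.36 × 365.35 / 8450 = 10.22 L

10.2 L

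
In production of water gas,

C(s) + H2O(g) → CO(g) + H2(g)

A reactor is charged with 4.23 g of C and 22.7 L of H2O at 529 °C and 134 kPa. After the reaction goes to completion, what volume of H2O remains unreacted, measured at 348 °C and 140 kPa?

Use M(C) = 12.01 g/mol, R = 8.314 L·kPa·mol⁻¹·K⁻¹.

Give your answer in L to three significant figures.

3.83 L

n(C) = 4.23 / 12.01 = 0.3522 mol
n(H2O) = PV/RT = (134 × 22.7) / (8.314 × 802.15) = 0.4561 mol
For 0.3522 mol C, stoichiometry requires (1/1) × 0.3522 = 0.3522 mol H2O; 0.4561 mol is available, so C is limiting.
n(H2O) consumed = (1/1) × 0.3522 = 0.3522 mol; remaining = 0.4561 − 0.3522 = 0.1039 mol
V(H2O) = nRT/P = 0.1039 × 8.314 × 621.15 / 140 = 3.833 L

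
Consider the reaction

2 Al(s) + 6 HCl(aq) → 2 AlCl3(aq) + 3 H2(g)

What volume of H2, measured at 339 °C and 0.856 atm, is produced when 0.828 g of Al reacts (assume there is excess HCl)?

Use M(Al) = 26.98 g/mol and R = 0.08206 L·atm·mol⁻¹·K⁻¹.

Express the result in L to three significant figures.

2.70 L

n(Al) = 0.8280 / 26.98 = 0.03069 mol
n(H2) = (3/2) × 0.03069 = 0.04603 mol
V = nRT/P = 0.04603 × 0.08206 × 612.15 / 0.856 = 2.701 L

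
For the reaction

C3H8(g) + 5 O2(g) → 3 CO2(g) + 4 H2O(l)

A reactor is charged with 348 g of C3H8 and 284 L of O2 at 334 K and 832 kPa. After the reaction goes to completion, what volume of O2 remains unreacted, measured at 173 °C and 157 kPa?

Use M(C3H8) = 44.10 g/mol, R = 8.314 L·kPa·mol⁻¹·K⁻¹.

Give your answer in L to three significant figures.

n(C3H8) = 348 / 44.10 = 7.891 mol
n(O2) = PV/RT = (832 × 284) / (8.314 × 334) = 85.09 mol
For 7.891 mol C3H8, stoichiometry requires (5/1) × 7.891 = 39.45 mol O2; 85.09 mol is available, so C3H8 is limiting.
n(O2) consumed = (5/1) × 7.891 = 39.45 mol; remaining = 85.09 − 39.45 = 45.64 mol
V(O2) = nRT/P = 45.64 × 8.314 × 446.15 / 157 = 1078 L

1080 L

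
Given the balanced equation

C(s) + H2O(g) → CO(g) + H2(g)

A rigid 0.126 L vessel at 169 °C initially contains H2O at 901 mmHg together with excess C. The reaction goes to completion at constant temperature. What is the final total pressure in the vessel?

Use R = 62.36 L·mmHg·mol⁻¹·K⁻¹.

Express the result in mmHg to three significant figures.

Since T and V are fixed, P_final/P_initial = n_final/n_initial = 2/1.
P_final = (2/1) × 901 = 1802 mmHg

1800 mmHg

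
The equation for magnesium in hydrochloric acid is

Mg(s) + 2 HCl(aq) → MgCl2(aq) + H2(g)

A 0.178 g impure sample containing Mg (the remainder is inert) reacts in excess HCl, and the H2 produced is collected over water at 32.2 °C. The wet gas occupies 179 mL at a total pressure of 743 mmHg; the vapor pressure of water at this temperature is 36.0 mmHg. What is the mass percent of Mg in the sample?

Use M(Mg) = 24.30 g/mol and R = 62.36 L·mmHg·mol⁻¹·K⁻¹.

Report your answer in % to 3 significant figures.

90.7 %

P(H2) = 743 − 36.0 = 707.0 mmHg
n(H2) = PV/RT = (707.0 × 0.1790) / (62.36 × 305.35) = 0.006646 mol
n(Mg) = (1/1) × 0.006646 = 0.006646 mol
m(Mg) = 0.006646 × 24.30 = 0.1615 g
%Mg = 0.1615 / 0.178 × 100 = 90.73%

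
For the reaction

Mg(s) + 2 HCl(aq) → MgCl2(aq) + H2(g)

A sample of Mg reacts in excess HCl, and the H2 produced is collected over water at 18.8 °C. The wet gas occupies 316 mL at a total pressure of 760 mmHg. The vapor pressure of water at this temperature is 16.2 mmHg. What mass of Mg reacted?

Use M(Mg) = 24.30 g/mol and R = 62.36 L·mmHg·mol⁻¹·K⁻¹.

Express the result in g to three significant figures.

P(H2) = 760 − 16.2 = 743.8 mmHg
n(H2) = PV/RT = (743.8 × 0.3160) / (62.36 × 291.95) = 0.01291 mol
n(Mg) = (1/1) × 0.01291 = 0.01291 mol
m(Mg) = 0.01291 × 24.30 = 0.3137 g

0.314 g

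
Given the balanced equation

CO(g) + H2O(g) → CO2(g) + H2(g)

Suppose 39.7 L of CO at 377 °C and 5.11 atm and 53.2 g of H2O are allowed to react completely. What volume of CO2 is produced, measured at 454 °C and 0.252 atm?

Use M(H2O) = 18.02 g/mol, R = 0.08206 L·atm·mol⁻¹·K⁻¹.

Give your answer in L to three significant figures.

n(CO) = PV/RT = (5.11 × 39.7) / (0.08206 × 650.15) = 3.802 mol
n(H2O) = 53.2 / 18.02 = 2.952 mol
For 3.802 mol CO, stoichiometry requires (1/1) × 3.802 = 3.802 mol H2O; 2.952 mol is available, so H2O is limiting.
n(CO2) = (1/1) × 2.952 = 2.952 mol
V(CO2) = nRT/P = 2.952 × 0.08206 × 727.15 / 0.252 = 699.0 L

699 L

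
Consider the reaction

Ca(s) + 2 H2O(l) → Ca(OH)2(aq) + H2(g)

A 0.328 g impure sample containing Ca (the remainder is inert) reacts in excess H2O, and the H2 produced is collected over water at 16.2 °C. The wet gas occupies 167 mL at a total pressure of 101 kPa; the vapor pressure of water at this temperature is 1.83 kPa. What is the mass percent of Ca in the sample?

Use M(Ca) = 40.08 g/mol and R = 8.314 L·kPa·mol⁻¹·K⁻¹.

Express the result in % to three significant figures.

P(H2) = 101 − 1.83 = 99.17 kPa
n(H2) = PV/RT = (99.17 × 0.1670) / (8.314 × 289.35) = 0.006884 mol
n(Ca) = (1/1) × 0.006884 = 0.006884 mol
m(Ca) = 0.006884 × 40.08 = 0.2759 g
%Ca = 0.2759 / 0.328 × 100 = 84.12%

84.1 %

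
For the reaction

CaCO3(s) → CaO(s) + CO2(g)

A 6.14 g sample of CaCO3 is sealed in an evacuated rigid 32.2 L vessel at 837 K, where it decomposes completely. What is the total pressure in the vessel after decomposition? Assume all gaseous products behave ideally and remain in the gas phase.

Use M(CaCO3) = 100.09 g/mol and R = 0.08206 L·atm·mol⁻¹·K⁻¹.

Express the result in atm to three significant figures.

n(CaCO3) = 6.14 / 100.09 = 0.06134 mol
n(gas produced) = (1/1) × 0.06134 = 0.06134 mol
P = nRT/V = 0.06134 × 0.08206 × 837 / 32.2 = 0.1308 atm

0.131 atm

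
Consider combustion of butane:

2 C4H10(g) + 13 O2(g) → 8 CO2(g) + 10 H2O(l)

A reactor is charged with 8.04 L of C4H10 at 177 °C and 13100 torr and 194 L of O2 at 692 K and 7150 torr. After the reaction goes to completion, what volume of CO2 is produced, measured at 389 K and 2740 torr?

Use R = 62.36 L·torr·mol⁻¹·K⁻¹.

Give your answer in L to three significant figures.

133 L

n(C4H10) = PV/RT = (13100 × 8.04) / (62.36 × 450.15) = 3.752 mol
n(O2) = PV/RT = (7150 × 194) / (62.36 × 692) = 32.14 mol
For 3.752 mol C4H10, stoichiometry requires (13/2) × 3.752 = 24.39 mol O2; 32.14 mol is available, so C4H10 is limiting.
n(CO2) = (8/2) × 3.752 = 15.01 mol
V(CO2) = nRT/P = 15.01 × 62.36 × 389 / 2740 = 132.9 L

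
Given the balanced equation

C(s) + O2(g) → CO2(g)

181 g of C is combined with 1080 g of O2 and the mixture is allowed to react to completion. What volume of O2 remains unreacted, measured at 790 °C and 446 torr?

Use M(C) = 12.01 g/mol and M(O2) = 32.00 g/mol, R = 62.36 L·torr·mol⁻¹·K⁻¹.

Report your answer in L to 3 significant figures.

2780 L

n(C) = 181 / 12.01 = 15.07 mol
n(O2) = 1080 / 32.00 = 33.75 mol
For 15.07 mol C, stoichiometry requires (1/1) × 15.07 = 15.07 mol O2; 33.75 mol is available, so C is limiting.
n(O2) consumed = (1/1) × 15.07 = 15.07 mol; remaining = 33.75 − 15.07 = 18.68 mol
V(O2) = nRT/P = 18.68 × 62.36 × 1063.15 / 446 = 2777 L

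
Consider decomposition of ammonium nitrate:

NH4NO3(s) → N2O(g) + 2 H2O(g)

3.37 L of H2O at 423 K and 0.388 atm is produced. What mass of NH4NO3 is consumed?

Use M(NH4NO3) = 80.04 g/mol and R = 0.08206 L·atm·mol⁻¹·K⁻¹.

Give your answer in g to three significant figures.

n(H2O) = PV/RT = (0.388 × 3.37) / (0.08206 × 423) = 0.03767 mol
n(NH4NO3) = (1/2) × 0.03767 = 0.01884 mol
m(NH4NO3) = 0.01884 × 80.04 = 1.508 g

1.51 g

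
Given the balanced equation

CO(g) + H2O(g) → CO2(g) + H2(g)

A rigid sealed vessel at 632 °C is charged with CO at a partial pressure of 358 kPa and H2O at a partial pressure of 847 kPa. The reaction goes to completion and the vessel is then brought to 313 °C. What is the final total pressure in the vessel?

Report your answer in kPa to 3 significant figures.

Because the vessel is rigid and T is held at 632 °C, work the stoichiometry in partial pressures (P_i = n_iRT/V).
P(H2O) required for 358 kPa of CO = (1/1) × 358 = 358.0 kPa; available 847 kPa, so CO is limiting.
P(H2O) remaining = 847 − (1/1) × 358 = 489.0 kPa
P(gaseous products) = (1+1)/1 × 358 = 716.0 kPa
P_total at 632 °C = 489.0 + 716.0 = 1205 kPa
Scaling to 313 °C: P = 1205 × 586.15/905.15 = 780.3 kPa

780 kPa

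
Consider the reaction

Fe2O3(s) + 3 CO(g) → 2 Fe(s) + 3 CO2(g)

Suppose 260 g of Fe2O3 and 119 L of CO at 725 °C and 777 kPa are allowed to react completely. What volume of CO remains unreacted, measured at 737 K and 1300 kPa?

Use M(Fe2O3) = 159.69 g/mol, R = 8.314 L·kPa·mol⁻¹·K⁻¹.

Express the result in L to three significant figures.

n(Fe2O3) = 260 / 159.69 = 1.628 mol
n(CO) = PV/RT = (777 × 119) / (8.314 × 998.15) = 11.14 mol
For 1.628 mol Fe2O3, stoichiometry requires (3/1) × 1.628 = 4.884 mol CO; 11.14 mol is available, so Fe2O3 is limiting.
n(CO) consumed = (3/1) × 1.628 = 4.884 mol; remaining = 11.14 − 4.884 = 6.256 mol
V(CO) = nRT/P = 6.256 × 8.314 × 737 / 1300 = 29.49 L

29.5 L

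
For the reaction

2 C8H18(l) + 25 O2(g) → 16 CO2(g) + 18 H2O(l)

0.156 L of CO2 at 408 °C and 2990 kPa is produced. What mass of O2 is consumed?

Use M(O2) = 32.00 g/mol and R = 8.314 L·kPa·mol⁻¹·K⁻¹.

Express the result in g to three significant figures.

4.12 g

n(CO2) = PV/RT = (2990 × 0.156) / (8.314 × 681.15) = 0.08237 mol
n(O2) = (25/16) × 0.08237 = 0.1287 mol
m(O2) = 0.1287 × 32.00 = 4.118 g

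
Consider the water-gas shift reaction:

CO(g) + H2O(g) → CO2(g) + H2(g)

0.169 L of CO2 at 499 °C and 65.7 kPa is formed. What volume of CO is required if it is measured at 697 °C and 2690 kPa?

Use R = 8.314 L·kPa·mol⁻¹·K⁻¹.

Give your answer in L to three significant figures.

0.00519 L

n(CO2) = PV/RT = (65.7 × 0.169) / (8.314 × 772.15) = 0.001730 mol
n(CO) = (1/1) × 0.001730 = 0.001730 mol
V = nRT/P = 0.001730 × 8.314 × 970.15 / 2690 = 0.005187 L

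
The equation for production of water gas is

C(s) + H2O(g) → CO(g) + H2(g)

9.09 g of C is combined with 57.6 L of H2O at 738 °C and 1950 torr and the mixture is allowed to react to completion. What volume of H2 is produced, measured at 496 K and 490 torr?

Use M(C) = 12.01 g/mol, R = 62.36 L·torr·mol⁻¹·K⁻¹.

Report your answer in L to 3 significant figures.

n(C) = 9.09 / 12.01 = 0.7569 mol
n(H2O) = PV/RT = (1950 × 57.6) / (62.36 × 1011.15) = 1.781 mol
For 0.7569 mol C, stoichiometry requires (1/1) × 0.7569 = 0.7569 mol H2O; 1.781 mol is available, so C is limiting.
n(H2) = (1/1) × 0.7569 = 0.7569 mol
V(H2) = nRT/P = 0.7569 × 62.36 × 496 / 490 = 47.78 L

47.8 L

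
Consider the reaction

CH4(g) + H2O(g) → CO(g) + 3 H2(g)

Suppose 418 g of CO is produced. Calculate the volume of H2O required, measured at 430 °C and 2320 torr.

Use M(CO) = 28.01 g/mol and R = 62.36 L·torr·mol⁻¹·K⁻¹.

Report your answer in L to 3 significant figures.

n(CO) = 418.0 / 28.01 = 14.92 mol
n(H2O) = (1/1) × 14.92 = 14.92 mol
V = nRT/P = 14.92 × 62.36 × 703.15 / 2320 = 282.0 L

282 L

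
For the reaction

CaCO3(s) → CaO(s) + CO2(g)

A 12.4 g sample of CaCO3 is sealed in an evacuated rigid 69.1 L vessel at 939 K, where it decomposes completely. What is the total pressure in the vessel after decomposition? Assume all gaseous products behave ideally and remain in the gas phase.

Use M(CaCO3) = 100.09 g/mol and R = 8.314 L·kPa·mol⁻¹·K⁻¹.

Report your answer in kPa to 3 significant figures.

n(CaCO3) = 12.4 / 100.09 = 0.1239 mol
n(gas produced) = (1/1) × 0.1239 = 0.1239 mol
P = nRT/V = 0.1239 × 8.314 × 939 / 69.1 = 14.00 kPa

14.0 kPa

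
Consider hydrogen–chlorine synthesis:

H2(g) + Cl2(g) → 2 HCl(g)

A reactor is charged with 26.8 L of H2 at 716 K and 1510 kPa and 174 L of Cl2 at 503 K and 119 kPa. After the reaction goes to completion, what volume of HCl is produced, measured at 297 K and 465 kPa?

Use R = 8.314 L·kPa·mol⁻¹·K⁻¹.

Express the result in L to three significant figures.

52.6 L

n(H2) = PV/RT = (1510 × 26.8) / (8.314 × 716) = 6.798 mol
n(Cl2) = PV/RT = (119 × 174) / (8.314 × 503) = 4.951 mol
For 6.798 mol H2, stoichiometry requires (1/1) × 6.798 = 6.798 mol Cl2; 4.951 mol is available, so Cl2 is limiting.
n(HCl) = (2/1) × 4.951 = 9.902 mol
V(HCl) = nRT/P = 9.902 × 8.314 × 297 / 465 = 52.58 L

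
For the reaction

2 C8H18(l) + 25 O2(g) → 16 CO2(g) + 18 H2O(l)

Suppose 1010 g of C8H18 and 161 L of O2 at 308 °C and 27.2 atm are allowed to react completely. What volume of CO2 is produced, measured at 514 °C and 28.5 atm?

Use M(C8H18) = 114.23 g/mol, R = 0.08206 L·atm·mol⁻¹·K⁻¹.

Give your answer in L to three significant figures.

n(C8H18) = 1010 / 114.23 = 8.842 mol
n(O2) = PV/RT = (27.2 × 161) / (0.08206 × 581.15) = 91.83 mol
For 8.842 mol C8H18, stoichiometry requires (25/2) × 8.842 = 110.5 mol O2; 91.83 mol is available, so O2 is limiting.
n(CO2) = (16/25) × 91.83 = 58.77 mol
V(CO2) = nRT/P = 58.77 × 0.08206 × 787.15 / 28.5 = 133.2 L

133 L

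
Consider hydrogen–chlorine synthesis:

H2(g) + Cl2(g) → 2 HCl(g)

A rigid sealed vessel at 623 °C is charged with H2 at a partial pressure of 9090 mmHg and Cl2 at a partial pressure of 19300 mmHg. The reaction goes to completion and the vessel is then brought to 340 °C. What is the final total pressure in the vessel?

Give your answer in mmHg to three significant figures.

With V and T fixed, P_i ∝ n_i, so the mole ratios apply directly to partial pressures at 623 °C.
P(Cl2) required for 9090 mmHg of H2 = (1/1) × 9090 = 9090 mmHg; available 19300 mmHg, so H2 is limiting.
P(Cl2) remaining = 19300 − (1/1) × 9090 = 10210 mmHg
P(gaseous products) = (2)/1 × 9090 = 18180 mmHg
P_total at 623 °C = 10210 + 18180 = 28390 mmHg
Scaling to 340 °C: P = 28390 × 613.15/896.15 = 19420 mmHg

19400 mmHg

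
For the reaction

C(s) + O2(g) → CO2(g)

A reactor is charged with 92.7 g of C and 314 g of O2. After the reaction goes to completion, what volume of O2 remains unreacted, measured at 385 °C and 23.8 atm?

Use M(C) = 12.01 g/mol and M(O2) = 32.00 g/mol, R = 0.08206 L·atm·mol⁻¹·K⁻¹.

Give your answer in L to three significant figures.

n(C) = 92.7 / 12.01 = 7.719 mol
n(O2) = 314 / 32.00 = 9.812 mol
For 7.719 mol C, stoichiometry requires (1/1) × 7.719 = 7.719 mol O2; 9.812 mol is available, so C is limiting.
n(O2) consumed = (1/1) × 7.719 = 7.719 mol; remaining = 9.812 − 7.719 = 2.093 mol
V(O2) = nRT/P = 2.093 × 0.08206 × 658.15 / 23.8 = 4.750 L

4.75 L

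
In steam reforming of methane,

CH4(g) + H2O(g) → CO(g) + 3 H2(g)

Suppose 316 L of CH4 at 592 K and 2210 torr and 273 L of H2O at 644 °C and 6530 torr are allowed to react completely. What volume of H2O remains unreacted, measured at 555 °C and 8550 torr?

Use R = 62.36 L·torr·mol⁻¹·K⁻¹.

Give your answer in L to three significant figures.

n(CH4) = PV/RT = (2210 × 316) / (62.36 × 592) = 18.92 mol
n(H2O) = PV/RT = (6530 × 273) / (62.36 × 917.15) = 31.17 mol
For 18.92 mol CH4, stoichiometry requires (1/1) × 18.92 = 18.92 mol H2O; 31.17 mol is available, so CH4 is limiting.
n(H2O) consumed = (1/1) × 18.92 = 18.92 mol; remaining = 31.17 − 18.92 = 12.25 mol
V(H2O) = nRT/P = 12.25 × 62.36 × 828.15 / 8550 = 73.99 L

74.0 L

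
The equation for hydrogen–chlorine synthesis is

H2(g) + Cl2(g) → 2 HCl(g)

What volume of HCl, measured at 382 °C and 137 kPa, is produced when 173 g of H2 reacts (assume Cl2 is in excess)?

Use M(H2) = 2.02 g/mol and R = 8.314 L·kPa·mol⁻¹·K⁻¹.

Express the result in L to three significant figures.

6810 L

n(H2) = 173.0 / 2.02 = 85.64 mol
n(HCl) = (2/1) × 85.64 = 171.3 mol
V = nRT/P = 171.3 × 8.314 × 655.15 / 137 = 6811 L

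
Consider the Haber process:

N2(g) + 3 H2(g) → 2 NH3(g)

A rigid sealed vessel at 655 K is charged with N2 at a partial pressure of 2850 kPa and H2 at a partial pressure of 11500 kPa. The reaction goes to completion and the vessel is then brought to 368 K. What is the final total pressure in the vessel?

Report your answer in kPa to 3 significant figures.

4860 kPa

Because the vessel is rigid and T is held at 655 K, work the stoichiometry in partial pressures (P_i = n_iRT/V).
P(H2) required for 2850 kPa of N2 = (3/1) × 2850 = 8550 kPa; available 11500 kPa, so N2 is limiting.
P(H2) remaining = 11500 − (3/1) × 2850 = 2950 kPa
P(gaseous products) = (2)/1 × 2850 = 5700 kPa
P_total at 655 K = 2950 + 5700 = 8650 kPa
Scaling to 368 K: P = 8650 × 368/655 = 4860 kPa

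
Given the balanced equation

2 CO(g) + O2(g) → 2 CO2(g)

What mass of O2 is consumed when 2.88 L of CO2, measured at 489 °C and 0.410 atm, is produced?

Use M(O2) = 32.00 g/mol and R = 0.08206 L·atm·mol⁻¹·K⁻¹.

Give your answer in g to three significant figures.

n(CO2) = PV/RT = (0.410 × 2.88) / (0.08206 × 762.15) = 0.01888 mol
n(O2) = (1/2) × 0.01888 = 0.009440 mol
m(O2) = 0.009440 × 32.00 = 0.3021 g

0.302 g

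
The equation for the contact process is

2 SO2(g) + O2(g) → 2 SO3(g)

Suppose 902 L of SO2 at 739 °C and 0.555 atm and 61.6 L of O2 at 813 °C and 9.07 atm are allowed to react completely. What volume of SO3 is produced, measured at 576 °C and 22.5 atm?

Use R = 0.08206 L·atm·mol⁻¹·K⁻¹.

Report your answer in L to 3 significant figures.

n(SO2) = PV/RT = (0.555 × 902) / (0.08206 × 1012.15) = 6.027 mol
n(O2) = PV/RT = (9.07 × 61.6) / (0.08206 × 1086.15) = 6.269 mol
For 6.027 mol SO2, stoichiometry requires (1/2) × 6.027 = 3.014 mol O2; 6.269 mol is available, so SO2 is limiting.
n(SO3) = (2/2) × 6.027 = 6.027 mol
V(SO3) = nRT/P = 6.027 × 0.08206 × 849.15 / 22.5 = 18.67 L

18.7 L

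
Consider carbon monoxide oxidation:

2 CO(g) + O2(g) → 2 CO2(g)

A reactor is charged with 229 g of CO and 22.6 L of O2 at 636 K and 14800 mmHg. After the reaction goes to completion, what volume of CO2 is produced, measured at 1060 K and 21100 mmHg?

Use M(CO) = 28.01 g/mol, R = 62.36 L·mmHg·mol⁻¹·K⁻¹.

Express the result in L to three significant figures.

n(CO) = 229 / 28.01 = 8.176 mol
n(O2) = PV/RT = (14800 × 22.6) / (62.36 × 636) = 8.433 mol
For 8.176 mol CO, stoichiometry requires (1/2) × 8.176 = 4.088 mol O2; 8.433 mol is available, so CO is limiting.
n(CO2) = (2/2) × 8.176 = 8.176 mol
V(CO2) = nRT/P = 8.176 × 62.36 × 1060 / 21100 = 25.61 L

25.6 L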